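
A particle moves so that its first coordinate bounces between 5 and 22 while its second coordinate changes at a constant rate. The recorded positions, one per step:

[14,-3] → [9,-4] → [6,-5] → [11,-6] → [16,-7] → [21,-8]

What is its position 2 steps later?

The first coordinate travels 5 per step and bounces off the walls at 5 and 22.
  step 6: 21 → 18
  step 7: 18 → 13
The second coordinate changes by -1 each step: at step 7 it is -10.

[13,-10]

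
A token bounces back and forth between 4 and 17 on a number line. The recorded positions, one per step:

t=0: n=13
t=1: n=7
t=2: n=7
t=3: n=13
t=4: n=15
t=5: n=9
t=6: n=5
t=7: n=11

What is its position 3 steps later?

The value reflects between 4 and 17, moving 6 per step.
  step 8: 11 → 17
  step 9: 17 → 11
  step 10: 11 → 5

n=5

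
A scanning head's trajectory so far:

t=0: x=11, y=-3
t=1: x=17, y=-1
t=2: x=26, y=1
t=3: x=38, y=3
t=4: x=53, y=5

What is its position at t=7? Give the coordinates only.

First differences are (+6, +2), (+9, +2), (+12, +2), (+15, +2); their common second difference is (+3, +0) (constant acceleration).
step 5: x=53, y=5 + (+18, +2) → x=71, y=7
step 6: x=71, y=7 + (+21, +2) → x=92, y=9
step 7: x=92, y=9 + (+24, +2) → x=116, y=11

x=116, y=11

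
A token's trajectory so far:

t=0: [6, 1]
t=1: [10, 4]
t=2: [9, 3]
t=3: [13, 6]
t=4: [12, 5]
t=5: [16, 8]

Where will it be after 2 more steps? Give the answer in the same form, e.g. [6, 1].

[19, 10]

Differencing gives [+4, +3], [-1, -1], [+4, +3], [-1, -1], [+4, +3]. This is the pattern [+4, +3], [-1, -1] repeated.
step 6: apply [-1, -1] → [15, 7]
step 7: apply [+4, +3] → [19, 10]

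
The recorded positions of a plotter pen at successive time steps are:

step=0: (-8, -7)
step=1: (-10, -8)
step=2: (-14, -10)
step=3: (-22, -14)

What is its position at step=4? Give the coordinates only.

The jumps are (-2, -1), (-4, -2), (-8, -4) — a geometric progression with ratio 2.
step 4: (-22, -14) + (-16, -8) → (-38, -22)

(-38, -22)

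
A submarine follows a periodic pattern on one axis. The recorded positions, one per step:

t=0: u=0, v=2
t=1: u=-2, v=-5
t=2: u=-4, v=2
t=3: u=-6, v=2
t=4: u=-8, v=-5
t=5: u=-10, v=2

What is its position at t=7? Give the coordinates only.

U: linear, -2 per step → -14 at step 7.
V: cycles through 2, -5, 2 every 3 steps. Step 7 lands at position 1 of the cycle → -5.

u=-14, v=-5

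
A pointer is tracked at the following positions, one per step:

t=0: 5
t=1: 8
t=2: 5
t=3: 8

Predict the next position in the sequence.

The jumps are +3, -3, +3 — a geometric progression with ratio -1.
step 4: 8 − 3 → 5

5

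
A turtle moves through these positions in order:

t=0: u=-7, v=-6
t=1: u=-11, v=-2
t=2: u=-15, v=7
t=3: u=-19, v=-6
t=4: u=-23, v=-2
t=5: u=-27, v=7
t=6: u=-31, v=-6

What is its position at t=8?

U: linear, -4 per step → -39 at step 8.
V: cycles through -6, -2, 7 every 3 steps. Step 8 lands at position 2 of the cycle → 7.

u=-39, v=7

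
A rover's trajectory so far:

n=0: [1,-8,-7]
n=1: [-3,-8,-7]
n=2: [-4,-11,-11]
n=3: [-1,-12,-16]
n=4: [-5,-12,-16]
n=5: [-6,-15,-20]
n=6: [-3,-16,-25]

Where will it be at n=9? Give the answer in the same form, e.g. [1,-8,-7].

The moves between consecutive positions are [-4,+0,+0], [-1,-3,-4], [+3,-1,-5], [-4,+0,+0], [-1,-3,-4], [+3,-1,-5]; they repeat the 3-cycle [[-4,+0,+0], [-1,-3,-4], [+3,-1,-5]].
step 7: apply [-4,+0,+0] → [-7,-16,-25]
step 8: apply [-1,-3,-4] → [-8,-19,-29]
step 9: apply [+3,-1,-5] → [-5,-20,-34]

[-5,-20,-34]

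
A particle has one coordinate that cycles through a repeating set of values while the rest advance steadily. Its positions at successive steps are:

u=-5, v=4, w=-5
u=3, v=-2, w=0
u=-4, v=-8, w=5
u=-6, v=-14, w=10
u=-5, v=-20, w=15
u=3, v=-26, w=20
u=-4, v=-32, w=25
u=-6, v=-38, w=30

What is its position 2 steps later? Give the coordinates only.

u=3, v=-50, w=40

The u coordinate repeats the cycle [-5, 3, -4, -6] with period 4; step 9 mod 4 = 1, giving 3.
The v coordinate changes by -6 each step, so at step 9 it is 4 + 9·(-6) = -50.
The w coordinate changes by +5 each step, so at step 9 it is -5 + 9·(5) = 40.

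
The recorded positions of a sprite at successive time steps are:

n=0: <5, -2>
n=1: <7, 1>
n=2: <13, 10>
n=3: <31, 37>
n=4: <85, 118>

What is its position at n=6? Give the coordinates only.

Step-to-step displacements: <+2, +3>, <+6, +9>, <+18, +27>, <+54, +81>; each is 3× the previous.
step 5: <85, 118> + <+162, +243> → <247, 361>
step 6: <247, 361> + <+486, +729> → <733, 1090>

<733, 1090>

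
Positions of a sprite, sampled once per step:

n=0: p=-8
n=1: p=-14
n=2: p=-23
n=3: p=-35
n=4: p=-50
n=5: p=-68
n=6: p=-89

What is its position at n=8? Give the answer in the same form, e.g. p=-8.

Taking differences between consecutive positions: -6, -9, -12, -15, -18, -21. These grow by -3 each step.
step 7: -89 − 24 → p=-113
step 8: -113 − 27 → p=-140

p=-140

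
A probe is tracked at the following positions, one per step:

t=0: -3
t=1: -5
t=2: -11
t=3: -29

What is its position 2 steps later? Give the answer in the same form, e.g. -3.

-245

Step-to-step displacements: -2, -6, -18; each is 3× the previous.
step 4: -29 − 54 → -83
step 5: -83 − 162 → -245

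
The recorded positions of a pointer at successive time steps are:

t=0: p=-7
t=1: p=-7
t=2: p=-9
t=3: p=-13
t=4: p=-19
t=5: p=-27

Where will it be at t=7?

p=-49

First differences are +0, -2, -4, -6, -8; their common second difference is -2 (constant acceleration).
step 6: -27 − 10 → p=-37
step 7: -37 − 12 → p=-49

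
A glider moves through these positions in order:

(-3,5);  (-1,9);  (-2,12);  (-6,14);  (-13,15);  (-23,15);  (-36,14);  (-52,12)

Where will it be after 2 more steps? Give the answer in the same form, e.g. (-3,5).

(-93,5)

First differences are (+2,+4), (-1,+3), (-4,+2), (-7,+1), (-10,+0), (-13,-1), (-16,-2); their common second difference is (-3,-1) (constant acceleration).
step 8: (-52,12) + (-19,-3) → (-71,9)
step 9: (-71,9) + (-22,-4) → (-93,5)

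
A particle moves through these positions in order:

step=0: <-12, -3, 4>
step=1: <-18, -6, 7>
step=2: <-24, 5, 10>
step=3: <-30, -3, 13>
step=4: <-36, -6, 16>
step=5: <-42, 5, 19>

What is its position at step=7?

<-54, -6, 25>

First: linear, -6 per step → -54 at step 7.
Second: cycles through -3, -6, 5 every 3 steps. Step 7 lands at position 1 of the cycle → -6.
Third: linear, +3 per step → 25 at step 7.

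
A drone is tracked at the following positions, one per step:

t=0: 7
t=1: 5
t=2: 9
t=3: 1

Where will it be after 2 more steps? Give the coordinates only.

-15

The jumps are -2, +4, -8 — a geometric progression with ratio -2.
step 4: 1 + 16 → 17
step 5: 17 − 32 → -15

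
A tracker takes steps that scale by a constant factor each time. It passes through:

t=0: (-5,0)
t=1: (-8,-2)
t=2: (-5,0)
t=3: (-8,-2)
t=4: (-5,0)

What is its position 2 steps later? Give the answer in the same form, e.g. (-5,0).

Consecutive displacements (-3,-2), (+3,+2), (-3,-2), (+3,+2) scale by a factor of -1 each step.
step 5: (-5,0) + (-3,-2) → (-8,-2)
step 6: (-8,-2) + (+3,+2) → (-5,0)

(-5,0)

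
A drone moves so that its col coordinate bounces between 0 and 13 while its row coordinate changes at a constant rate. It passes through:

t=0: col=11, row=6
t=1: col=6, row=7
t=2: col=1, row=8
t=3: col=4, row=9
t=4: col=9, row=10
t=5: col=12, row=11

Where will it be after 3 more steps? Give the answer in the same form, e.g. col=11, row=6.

col=3, row=14

The col coordinate travels 5 per step and bounces off the walls at 0 and 13.
  step 6: 12 → 7
  step 7: 7 → 2
  step 8: 2 → 3
The row coordinate changes by +1 each step: at step 8 it is 14.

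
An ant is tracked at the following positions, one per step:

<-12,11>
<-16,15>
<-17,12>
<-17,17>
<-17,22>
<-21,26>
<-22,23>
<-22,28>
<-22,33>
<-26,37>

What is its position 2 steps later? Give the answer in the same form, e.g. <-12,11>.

<-27,39>

Step-to-step displacements: <-4,+4>, <-1,-3>, <+0,+5>, <+0,+5>, <-4,+4>, <-1,-3>, <+0,+5>, <+0,+5>, <-4,+4> — a repeating cycle of length 4.
step 10: apply <-1,-3> → <-27,34>
step 11: apply <+0,+5> → <-27,39>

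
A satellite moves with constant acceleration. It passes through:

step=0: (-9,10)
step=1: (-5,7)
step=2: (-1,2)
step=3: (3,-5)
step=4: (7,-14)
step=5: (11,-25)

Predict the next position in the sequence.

Successive displacements: (+4,-3), (+4,-5), (+4,-7), (+4,-9), (+4,-11) — each changes by (+0,-2).
step 6: (11,-25) + (+4,-13) → (15,-38)

(15,-38)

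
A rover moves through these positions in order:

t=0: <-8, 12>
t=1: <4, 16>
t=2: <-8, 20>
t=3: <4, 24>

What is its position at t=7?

<4, 40>

The first coordinate repeats the cycle [-8, 4] with period 2; step 7 mod 2 = 1, giving 4.
The second coordinate changes by +4 each step, so at step 7 it is 12 + 7·(4) = 40.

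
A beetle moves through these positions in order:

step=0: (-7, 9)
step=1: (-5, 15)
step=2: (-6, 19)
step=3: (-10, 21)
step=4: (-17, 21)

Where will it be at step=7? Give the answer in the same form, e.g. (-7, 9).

(-56, 9)

First differences are (+2, +6), (-1, +4), (-4, +2), (-7, +0); their common second difference is (-3, -2) (constant acceleration).
step 5: (-17, 21) + (-10, -2) → (-27, 19)
step 6: (-27, 19) + (-13, -4) → (-40, 15)
step 7: (-40, 15) + (-16, -6) → (-56, 9)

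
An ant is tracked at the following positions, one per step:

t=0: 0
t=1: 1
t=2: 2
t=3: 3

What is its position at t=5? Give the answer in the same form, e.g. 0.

The position changes by +1 every step.
step 4: 3 + 1 → 4
step 5: 4 + 1 → 5

5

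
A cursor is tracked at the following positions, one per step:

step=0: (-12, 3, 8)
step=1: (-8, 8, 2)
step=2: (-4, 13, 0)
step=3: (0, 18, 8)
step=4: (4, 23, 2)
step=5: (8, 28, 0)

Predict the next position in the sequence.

The first coordinate changes by +4 each step, so at step 6 it is -12 + 6·(4) = 12.
The second coordinate changes by +5 each step, so at step 6 it is 3 + 6·(5) = 33.
The third coordinate repeats the cycle [8, 2, 0] with period 3; step 6 mod 3 = 0, giving 8.

(12, 33, 8)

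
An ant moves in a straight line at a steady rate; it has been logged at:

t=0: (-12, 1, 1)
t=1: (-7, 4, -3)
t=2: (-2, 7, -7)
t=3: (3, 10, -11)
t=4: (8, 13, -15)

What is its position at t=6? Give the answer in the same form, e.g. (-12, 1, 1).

(18, 19, -23)

The position changes by (+5, +3, -4) every step.
step 5: (8, 13, -15) + (+5, +3, -4) → (13, 16, -19)
step 6: (13, 16, -19) + (+5, +3, -4) → (18, 19, -23)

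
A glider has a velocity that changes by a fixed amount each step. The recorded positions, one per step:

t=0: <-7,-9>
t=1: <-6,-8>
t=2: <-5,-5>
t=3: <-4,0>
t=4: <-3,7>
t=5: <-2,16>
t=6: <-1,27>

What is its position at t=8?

<1,55>

Successive displacements: <+1,+1>, <+1,+3>, <+1,+5>, <+1,+7>, <+1,+9>, <+1,+11> — each changes by <+0,+2>.
step 7: <-1,27> + <+1,+13> → <0,40>
step 8: <0,40> + <+1,+15> → <1,55>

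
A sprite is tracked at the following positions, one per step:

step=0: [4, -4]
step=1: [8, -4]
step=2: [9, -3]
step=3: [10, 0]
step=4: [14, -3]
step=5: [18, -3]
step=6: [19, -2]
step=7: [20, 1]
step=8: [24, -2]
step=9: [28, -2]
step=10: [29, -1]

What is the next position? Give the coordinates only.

The moves between consecutive positions are [+4, +0], [+1, +1], [+1, +3], [+4, -3], [+4, +0], [+1, +1], [+1, +3], [+4, -3], [+4, +0], [+1, +1]; they repeat the 4-cycle [[+4, +0], [+1, +1], [+1, +3], [+4, -3]].
step 11: apply [+1, +3] → [30, 2]

[30, 2]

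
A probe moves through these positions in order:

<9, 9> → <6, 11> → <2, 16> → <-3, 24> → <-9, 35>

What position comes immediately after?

<-16, 49>

Successive displacements: <-3, +2>, <-4, +5>, <-5, +8>, <-6, +11> — each changes by <-1, +3>.
step 5: <-9, 35> + <-7, +14> → <-16, 49>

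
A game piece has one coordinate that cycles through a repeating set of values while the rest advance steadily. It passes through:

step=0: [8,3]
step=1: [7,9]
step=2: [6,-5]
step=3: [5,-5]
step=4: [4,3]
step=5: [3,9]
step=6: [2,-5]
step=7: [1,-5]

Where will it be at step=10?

The first coordinate changes by -1 each step, so at step 10 it is 8 + 10·(-1) = -2.
The second coordinate repeats the cycle [3, 9, -5, -5] with period 4; step 10 mod 4 = 2, giving -5.

[-2,-5]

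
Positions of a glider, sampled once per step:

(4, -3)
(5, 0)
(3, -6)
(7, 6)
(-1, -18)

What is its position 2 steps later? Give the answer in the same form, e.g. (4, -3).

(-17, -66)

Step-to-step displacements: (+1, +3), (-2, -6), (+4, +12), (-8, -24); each is -2× the previous.
step 5: (-1, -18) + (+16, +48) → (15, 30)
step 6: (15, 30) + (-32, -96) → (-17, -66)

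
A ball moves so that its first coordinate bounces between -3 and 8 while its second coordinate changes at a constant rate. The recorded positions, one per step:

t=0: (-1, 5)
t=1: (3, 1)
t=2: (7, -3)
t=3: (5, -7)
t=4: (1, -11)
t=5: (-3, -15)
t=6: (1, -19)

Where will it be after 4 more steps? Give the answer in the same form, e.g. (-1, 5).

The first coordinate reflects between -3 and 8, moving 4 per step.
  step 7: 1 → 5
  step 8: 5 → 7
  step 9: 7 → 3
  step 10: 3 → -1
The second coordinate changes by -4 each step: at step 10 it is -35.

(-1, -35)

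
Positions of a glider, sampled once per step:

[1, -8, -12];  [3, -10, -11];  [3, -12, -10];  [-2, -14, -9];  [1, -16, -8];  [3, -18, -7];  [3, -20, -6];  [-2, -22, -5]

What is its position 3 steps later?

[3, -28, -2]

The first coordinate repeats the cycle [1, 3, 3, -2] with period 4; step 10 mod 4 = 2, giving 3.
The second coordinate changes by -2 each step, so at step 10 it is -8 + 10·(-2) = -28.
The third coordinate changes by +1 each step, so at step 10 it is -12 + 10·(1) = -2.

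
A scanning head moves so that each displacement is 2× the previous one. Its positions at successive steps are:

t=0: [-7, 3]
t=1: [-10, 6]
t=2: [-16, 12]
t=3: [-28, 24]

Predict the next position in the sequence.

The jumps are [-3, +3], [-6, +6], [-12, +12] — a geometric progression with ratio 2.
step 4: [-28, 24] + [-24, +24] → [-52, 48]

[-52, 48]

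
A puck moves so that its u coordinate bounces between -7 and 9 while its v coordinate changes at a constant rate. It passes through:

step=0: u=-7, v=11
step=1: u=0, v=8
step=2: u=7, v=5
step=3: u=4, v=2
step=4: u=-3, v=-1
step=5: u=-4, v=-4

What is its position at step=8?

u=1, v=-13

The u coordinate travels 7 per step and bounces off the walls at -7 and 9.
  step 6: -4 → 3
  step 7: 3 → 8
  step 8: 8 → 1
The v coordinate changes by -3 each step: at step 8 it is -13.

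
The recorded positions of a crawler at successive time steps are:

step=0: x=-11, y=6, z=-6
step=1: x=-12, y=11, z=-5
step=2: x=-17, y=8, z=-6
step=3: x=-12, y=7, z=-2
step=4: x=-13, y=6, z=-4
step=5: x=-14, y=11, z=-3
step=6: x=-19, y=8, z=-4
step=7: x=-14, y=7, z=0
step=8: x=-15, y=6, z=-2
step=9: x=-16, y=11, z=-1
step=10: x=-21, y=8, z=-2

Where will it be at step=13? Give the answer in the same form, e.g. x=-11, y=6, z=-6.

Step-to-step displacements: (-1, +5, +1), (-5, -3, -1), (+5, -1, +4), (-1, -1, -2), (-1, +5, +1), (-5, -3, -1), (+5, -1, +4), (-1, -1, -2), (-1, +5, +1), (-5, -3, -1) — a repeating cycle of length 4.
step 11: apply (+5, -1, +4) → x=-16, y=7, z=2
step 12: apply (-1, -1, -2) → x=-17, y=6, z=0
step 13: apply (-1, +5, +1) → x=-18, y=11, z=1

x=-18, y=11, z=1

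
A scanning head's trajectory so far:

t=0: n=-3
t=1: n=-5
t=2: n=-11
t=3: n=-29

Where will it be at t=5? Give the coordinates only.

The jumps are -2, -6, -18 — a geometric progression with ratio 3.
step 4: -29 − 54 → n=-83
step 5: -83 − 162 → n=-245

n=-245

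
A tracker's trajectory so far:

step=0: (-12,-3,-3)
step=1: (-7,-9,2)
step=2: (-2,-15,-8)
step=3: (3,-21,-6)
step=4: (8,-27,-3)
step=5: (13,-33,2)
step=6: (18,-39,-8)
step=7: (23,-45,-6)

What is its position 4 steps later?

(43,-69,-6)

The first coordinate changes by +5 each step, so at step 11 it is -12 + 11·(5) = 43.
The second coordinate changes by -6 each step, so at step 11 it is -3 + 11·(-6) = -69.
The third coordinate repeats the cycle [-3, 2, -8, -6] with period 4; step 11 mod 4 = 3, giving -6.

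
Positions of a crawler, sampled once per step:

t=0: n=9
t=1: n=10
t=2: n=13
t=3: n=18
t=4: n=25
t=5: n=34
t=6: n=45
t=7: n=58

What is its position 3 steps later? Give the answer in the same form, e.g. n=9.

Successive displacements: +1, +3, +5, +7, +9, +11, +13 — each changes by +2.
step 8: 58 + 15 → n=73
step 9: 73 + 17 → n=90
step 10: 90 + 19 → n=109

n=109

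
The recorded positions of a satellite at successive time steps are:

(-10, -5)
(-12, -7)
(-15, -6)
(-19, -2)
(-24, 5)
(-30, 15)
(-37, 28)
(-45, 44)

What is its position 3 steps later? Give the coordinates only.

Taking differences between consecutive positions: (-2, -2), (-3, +1), (-4, +4), (-5, +7), (-6, +10), (-7, +13), (-8, +16). These grow by (-1, +3) each step.
step 8: (-45, 44) + (-9, +19) → (-54, 63)
step 9: (-54, 63) + (-10, +22) → (-64, 85)
step 10: (-64, 85) + (-11, +25) → (-75, 110)

(-75, 110)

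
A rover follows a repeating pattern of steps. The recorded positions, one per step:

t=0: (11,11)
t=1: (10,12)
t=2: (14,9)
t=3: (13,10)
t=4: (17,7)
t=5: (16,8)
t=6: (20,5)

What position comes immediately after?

The moves between consecutive positions are (-1,+1), (+4,-3), (-1,+1), (+4,-3), (-1,+1), (+4,-3); they repeat the 2-cycle [(-1,+1), (+4,-3)].
step 7: apply (-1,+1) → (19,6)

(19,6)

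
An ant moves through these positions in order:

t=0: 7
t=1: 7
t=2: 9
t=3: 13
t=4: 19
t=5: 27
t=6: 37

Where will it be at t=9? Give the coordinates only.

Successive displacements: +0, +2, +4, +6, +8, +10 — each changes by +2.
step 7: 37 + 12 → 49
step 8: 49 + 14 → 63
step 9: 63 + 16 → 79

79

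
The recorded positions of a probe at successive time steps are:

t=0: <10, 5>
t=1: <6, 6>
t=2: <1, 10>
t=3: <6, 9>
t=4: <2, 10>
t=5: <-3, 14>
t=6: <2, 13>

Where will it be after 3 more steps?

Differencing gives <-4, +1>, <-5, +4>, <+5, -1>, <-4, +1>, <-5, +4>, <+5, -1>. This is the pattern <-4, +1>, <-5, +4>, <+5, -1> repeated.
step 7: apply <-4, +1> → <-2, 14>
step 8: apply <-5, +4> → <-7, 18>
step 9: apply <+5, -1> → <-2, 17>

<-2, 17>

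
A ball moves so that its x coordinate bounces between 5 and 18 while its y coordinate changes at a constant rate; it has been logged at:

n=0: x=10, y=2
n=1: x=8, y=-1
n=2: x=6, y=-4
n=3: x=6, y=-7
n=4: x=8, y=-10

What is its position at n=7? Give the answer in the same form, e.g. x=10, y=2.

x=14, y=-19

The x coordinate reflects between 5 and 18, moving 2 per step.
  step 5: 8 → 10
  step 6: 10 → 12
  step 7: 12 → 14
The y coordinate changes by -3 each step: at step 7 it is -19.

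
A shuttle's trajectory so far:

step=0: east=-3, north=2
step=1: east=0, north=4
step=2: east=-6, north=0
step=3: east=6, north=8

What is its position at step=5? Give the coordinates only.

Step-to-step displacements: (+3, +2), (-6, -4), (+12, +8); each is -2× the previous.
step 4: east=6, north=8 + (-24, -16) → east=-18, north=-8
step 5: east=-18, north=-8 + (+48, +32) → east=30, north=24

east=30, north=24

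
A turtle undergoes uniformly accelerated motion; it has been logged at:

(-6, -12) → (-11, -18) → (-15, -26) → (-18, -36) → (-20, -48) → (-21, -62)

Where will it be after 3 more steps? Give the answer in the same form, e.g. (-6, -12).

Successive displacements: (-5, -6), (-4, -8), (-3, -10), (-2, -12), (-1, -14) — each changes by (+1, -2).
step 6: (-21, -62) + (+0, -16) → (-21, -78)
step 7: (-21, -78) + (+1, -18) → (-20, -96)
step 8: (-20, -96) + (+2, -20) → (-18, -116)

(-18, -116)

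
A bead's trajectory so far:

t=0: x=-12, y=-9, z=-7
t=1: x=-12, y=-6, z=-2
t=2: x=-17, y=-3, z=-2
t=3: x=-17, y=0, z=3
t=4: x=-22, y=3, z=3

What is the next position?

Step-to-step displacements: (+0, +3, +5), (-5, +3, +0), (+0, +3, +5), (-5, +3, +0) — a repeating cycle of length 2.
step 5: apply (+0, +3, +5) → x=-22, y=6, z=8

x=-22, y=6, z=8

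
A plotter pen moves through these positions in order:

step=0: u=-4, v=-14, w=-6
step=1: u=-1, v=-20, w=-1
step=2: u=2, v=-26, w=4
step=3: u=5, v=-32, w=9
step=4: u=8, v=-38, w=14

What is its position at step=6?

Each step adds (+3, -6, +5) to the position.
step 5: u=8, v=-38, w=14 + (+3, -6, +5) → u=11, v=-44, w=19
step 6: u=11, v=-44, w=19 + (+3, -6, +5) → u=14, v=-50, w=24

u=14, v=-50, w=24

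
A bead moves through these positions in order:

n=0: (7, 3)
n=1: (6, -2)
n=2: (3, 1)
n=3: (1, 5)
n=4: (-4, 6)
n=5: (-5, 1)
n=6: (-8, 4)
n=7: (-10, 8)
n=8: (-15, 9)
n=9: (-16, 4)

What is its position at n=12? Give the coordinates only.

(-26, 12)

The moves between consecutive positions are (-1, -5), (-3, +3), (-2, +4), (-5, +1), (-1, -5), (-3, +3), (-2, +4), (-5, +1), (-1, -5); they repeat the 4-cycle [(-1, -5), (-3, +3), (-2, +4), (-5, +1)].
step 10: apply (-3, +3) → (-19, 7)
step 11: apply (-2, +4) → (-21, 11)
step 12: apply (-5, +1) → (-26, 12)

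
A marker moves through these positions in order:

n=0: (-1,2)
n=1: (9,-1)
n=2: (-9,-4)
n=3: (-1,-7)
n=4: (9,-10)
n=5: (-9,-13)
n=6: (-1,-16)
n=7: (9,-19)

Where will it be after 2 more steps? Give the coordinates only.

(-1,-25)

First: cycles through -1, 9, -9 every 3 steps. Step 9 lands at position 0 of the cycle → -1.
Second: linear, -3 per step → -25 at step 9.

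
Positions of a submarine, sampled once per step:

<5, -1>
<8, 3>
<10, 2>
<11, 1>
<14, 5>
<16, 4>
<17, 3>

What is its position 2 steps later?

Step-to-step displacements: <+3, +4>, <+2, -1>, <+1, -1>, <+3, +4>, <+2, -1>, <+1, -1> — a repeating cycle of length 3.
step 7: apply <+3, +4> → <20, 7>
step 8: apply <+2, -1> → <22, 6>

<22, 6>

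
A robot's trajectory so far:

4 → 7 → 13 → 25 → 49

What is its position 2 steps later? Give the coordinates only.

Step-to-step displacements: +3, +6, +12, +24; each is 2× the previous.
step 5: 49 + 48 → 97
step 6: 97 + 96 → 193

193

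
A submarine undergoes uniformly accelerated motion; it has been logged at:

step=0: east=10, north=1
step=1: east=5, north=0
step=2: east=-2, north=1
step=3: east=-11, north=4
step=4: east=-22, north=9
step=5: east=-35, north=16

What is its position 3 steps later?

east=-86, north=49

Successive displacements: (-5, -1), (-7, +1), (-9, +3), (-11, +5), (-13, +7) — each changes by (-2, +2).
step 6: east=-35, north=16 + (-15, +9) → east=-50, north=25
step 7: east=-50, north=25 + (-17, +11) → east=-67, north=36
step 8: east=-67, north=36 + (-19, +13) → east=-86, north=49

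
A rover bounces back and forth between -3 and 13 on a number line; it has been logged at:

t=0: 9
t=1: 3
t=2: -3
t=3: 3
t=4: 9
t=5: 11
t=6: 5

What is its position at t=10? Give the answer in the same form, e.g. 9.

The value travels 6 per step and bounces off the walls at -3 and 13.
  step 7: 5 → -1
  step 8: -1 → 1
  step 9: 1 → 7
  step 10: 7 → 13

13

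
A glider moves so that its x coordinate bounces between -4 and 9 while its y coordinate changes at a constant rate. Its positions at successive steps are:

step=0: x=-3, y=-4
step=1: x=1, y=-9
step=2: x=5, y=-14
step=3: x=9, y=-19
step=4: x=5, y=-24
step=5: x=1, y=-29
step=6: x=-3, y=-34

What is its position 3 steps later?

x=7, y=-49

The x coordinate travels 4 per step and bounces off the walls at -4 and 9.
  step 7: -3 → -1
  step 8: -1 → 3
  step 9: 3 → 7
The y coordinate changes by -5 each step: at step 9 it is -49.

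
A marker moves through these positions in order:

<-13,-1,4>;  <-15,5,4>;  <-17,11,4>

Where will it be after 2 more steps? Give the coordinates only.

<-21,23,4>

Constant displacement of <-2,+6,+0> per step.
step 3: <-17,11,4> + <-2,+6,+0> → <-19,17,4>
step 4: <-19,17,4> + <-2,+6,+0> → <-21,23,4>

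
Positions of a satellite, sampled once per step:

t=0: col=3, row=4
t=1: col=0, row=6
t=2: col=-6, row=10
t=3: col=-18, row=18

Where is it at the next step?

col=-42, row=34

Consecutive displacements (-3, +2), (-6, +4), (-12, +8) scale by a factor of 2 each step.
step 4: col=-18, row=18 + (-24, +16) → col=-42, row=34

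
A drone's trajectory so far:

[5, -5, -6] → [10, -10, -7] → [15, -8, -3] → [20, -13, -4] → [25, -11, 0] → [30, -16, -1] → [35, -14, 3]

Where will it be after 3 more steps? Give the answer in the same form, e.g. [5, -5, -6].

Step-to-step displacements: [+5, -5, -1], [+5, +2, +4], [+5, -5, -1], [+5, +2, +4], [+5, -5, -1], [+5, +2, +4] — a repeating cycle of length 2.
step 7: apply [+5, -5, -1] → [40, -19, 2]
step 8: apply [+5, +2, +4] → [45, -17, 6]
step 9: apply [+5, -5, -1] → [50, -22, 5]

[50, -22, 5]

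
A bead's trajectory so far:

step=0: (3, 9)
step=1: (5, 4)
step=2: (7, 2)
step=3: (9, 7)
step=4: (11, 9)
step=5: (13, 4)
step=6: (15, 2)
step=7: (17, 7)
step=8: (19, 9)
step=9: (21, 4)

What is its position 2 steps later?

(25, 7)

The first coordinate changes by +2 each step, so at step 11 it is 3 + 11·(2) = 25.
The second coordinate repeats the cycle [9, 4, 2, 7] with period 4; step 11 mod 4 = 3, giving 7.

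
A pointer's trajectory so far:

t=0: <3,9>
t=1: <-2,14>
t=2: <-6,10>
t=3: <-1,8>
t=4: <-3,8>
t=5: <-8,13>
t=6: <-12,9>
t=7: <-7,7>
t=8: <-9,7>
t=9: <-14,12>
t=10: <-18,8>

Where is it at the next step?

Differencing gives <-5,+5>, <-4,-4>, <+5,-2>, <-2,+0>, <-5,+5>, <-4,-4>, <+5,-2>, <-2,+0>, <-5,+5>, <-4,-4>. This is the pattern <-5,+5>, <-4,-4>, <+5,-2>, <-2,+0> repeated.
step 11: apply <+5,-2> → <-13,6>

<-13,6>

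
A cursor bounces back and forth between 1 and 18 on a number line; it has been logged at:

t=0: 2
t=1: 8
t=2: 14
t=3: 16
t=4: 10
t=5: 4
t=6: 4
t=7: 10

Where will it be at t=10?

The value travels 6 per step and bounces off the walls at 1 and 18.
  step 8: 10 → 16
  step 9: 16 → 14
  step 10: 14 → 8

8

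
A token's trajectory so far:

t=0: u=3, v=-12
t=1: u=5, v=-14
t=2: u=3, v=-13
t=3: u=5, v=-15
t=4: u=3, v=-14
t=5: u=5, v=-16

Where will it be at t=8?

u=3, v=-16

Step-to-step displacements: (+2, -2), (-2, +1), (+2, -2), (-2, +1), (+2, -2) — a repeating cycle of length 2.
step 6: apply (-2, +1) → u=3, v=-15
step 7: apply (+2, -2) → u=5, v=-17
step 8: apply (-2, +1) → u=3, v=-16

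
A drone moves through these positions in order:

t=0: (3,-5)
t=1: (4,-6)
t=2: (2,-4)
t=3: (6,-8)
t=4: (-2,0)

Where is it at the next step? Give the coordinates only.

Consecutive displacements (+1,-1), (-2,+2), (+4,-4), (-8,+8) scale by a factor of -2 each step.
step 5: (-2,0) + (+16,-16) → (14,-16)

(14,-16)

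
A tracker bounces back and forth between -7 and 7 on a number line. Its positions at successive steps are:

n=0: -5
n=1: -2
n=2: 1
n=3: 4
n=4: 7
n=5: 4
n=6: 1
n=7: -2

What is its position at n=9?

The value travels 3 per step and bounces off the walls at -7 and 7.
  step 8: -2 → -5
  step 9: -5 → -6

-6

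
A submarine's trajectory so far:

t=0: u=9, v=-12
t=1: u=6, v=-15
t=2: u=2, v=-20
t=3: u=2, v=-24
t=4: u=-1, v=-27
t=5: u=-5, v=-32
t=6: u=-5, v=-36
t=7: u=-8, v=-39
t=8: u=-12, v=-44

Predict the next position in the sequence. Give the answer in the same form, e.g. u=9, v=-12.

u=-12, v=-48

The moves between consecutive positions are (-3, -3), (-4, -5), (+0, -4), (-3, -3), (-4, -5), (+0, -4), (-3, -3), (-4, -5); they repeat the 3-cycle [(-3, -3), (-4, -5), (+0, -4)].
step 9: apply (+0, -4) → u=-12, v=-48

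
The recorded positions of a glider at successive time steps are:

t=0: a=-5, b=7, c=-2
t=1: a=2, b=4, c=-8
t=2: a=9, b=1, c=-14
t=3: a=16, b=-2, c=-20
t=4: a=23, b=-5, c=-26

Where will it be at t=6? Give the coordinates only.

a=37, b=-11, c=-38

Constant displacement of (+7, -3, -6) per step.
step 5: a=23, b=-5, c=-26 + (+7, -3, -6) → a=30, b=-8, c=-32
step 6: a=30, b=-8, c=-32 + (+7, -3, -6) → a=37, b=-11, c=-38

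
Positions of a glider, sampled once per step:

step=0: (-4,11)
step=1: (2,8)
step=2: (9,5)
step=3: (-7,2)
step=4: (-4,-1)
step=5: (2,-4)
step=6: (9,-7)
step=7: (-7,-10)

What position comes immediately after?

The first coordinate repeats the cycle [-4, 2, 9, -7] with period 4; step 8 mod 4 = 0, giving -4.
The second coordinate changes by -3 each step, so at step 8 it is 11 + 8·(-3) = -13.

(-4,-13)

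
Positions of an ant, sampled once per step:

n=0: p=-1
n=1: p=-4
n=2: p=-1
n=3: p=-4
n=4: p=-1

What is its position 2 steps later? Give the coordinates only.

Step-to-step displacements: -3, +3, -3, +3; each is -1× the previous.
step 5: -1 − 3 → p=-4
step 6: -4 + 3 → p=-1

p=-1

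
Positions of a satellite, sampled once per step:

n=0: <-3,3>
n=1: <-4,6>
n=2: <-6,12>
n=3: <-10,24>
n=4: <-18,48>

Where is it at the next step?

Step-to-step displacements: <-1,+3>, <-2,+6>, <-4,+12>, <-8,+24>; each is 2× the previous.
step 5: <-18,48> + <-16,+48> → <-34,96>

<-34,96>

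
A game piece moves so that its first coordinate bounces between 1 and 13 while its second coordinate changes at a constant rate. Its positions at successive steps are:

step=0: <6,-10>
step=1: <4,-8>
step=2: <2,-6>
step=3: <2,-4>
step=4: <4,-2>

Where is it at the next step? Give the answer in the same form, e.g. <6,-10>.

The first coordinate travels 2 per step and bounces off the walls at 1 and 13.
  step 5: 4 → 6
The second coordinate changes by +2 each step: at step 5 it is 0.

<6,0>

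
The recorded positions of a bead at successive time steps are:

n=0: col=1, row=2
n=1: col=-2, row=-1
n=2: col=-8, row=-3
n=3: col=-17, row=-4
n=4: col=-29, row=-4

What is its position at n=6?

col=-62, row=-1

Taking differences between consecutive positions: (-3,-3), (-6,-2), (-9,-1), (-12,+0). These grow by (-3,+1) each step.
step 5: col=-29, row=-4 + (-15,+1) → col=-44, row=-3
step 6: col=-44, row=-3 + (-18,+2) → col=-62, row=-1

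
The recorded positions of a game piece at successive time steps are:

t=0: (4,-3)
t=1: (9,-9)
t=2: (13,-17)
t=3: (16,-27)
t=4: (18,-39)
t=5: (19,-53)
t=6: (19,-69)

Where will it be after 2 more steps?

(16,-107)

Taking differences between consecutive positions: (+5,-6), (+4,-8), (+3,-10), (+2,-12), (+1,-14), (+0,-16). These grow by (-1,-2) each step.
step 7: (19,-69) + (-1,-18) → (18,-87)
step 8: (18,-87) + (-2,-20) → (16,-107)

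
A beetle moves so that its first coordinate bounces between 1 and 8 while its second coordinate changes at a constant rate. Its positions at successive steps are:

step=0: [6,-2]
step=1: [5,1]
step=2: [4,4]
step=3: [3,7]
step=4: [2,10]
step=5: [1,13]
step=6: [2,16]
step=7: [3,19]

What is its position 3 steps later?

[6,28]

The first coordinate travels 1 per step and bounces off the walls at 1 and 8.
  step 8: 3 → 4
  step 9: 4 → 5
  step 10: 5 → 6
The second coordinate changes by +3 each step: at step 10 it is 28.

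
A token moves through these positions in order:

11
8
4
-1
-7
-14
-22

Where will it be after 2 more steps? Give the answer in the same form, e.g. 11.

Successive displacements: -3, -4, -5, -6, -7, -8 — each changes by -1.
step 7: -22 − 9 → -31
step 8: -31 − 10 → -41

-41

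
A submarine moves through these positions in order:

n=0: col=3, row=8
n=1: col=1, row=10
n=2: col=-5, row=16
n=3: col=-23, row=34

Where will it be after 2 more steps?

The jumps are (-2, +2), (-6, +6), (-18, +18) — a geometric progression with ratio 3.
step 4: col=-23, row=34 + (-54, +54) → col=-77, row=88
step 5: col=-77, row=88 + (-162, +162) → col=-239, row=250

col=-239, row=250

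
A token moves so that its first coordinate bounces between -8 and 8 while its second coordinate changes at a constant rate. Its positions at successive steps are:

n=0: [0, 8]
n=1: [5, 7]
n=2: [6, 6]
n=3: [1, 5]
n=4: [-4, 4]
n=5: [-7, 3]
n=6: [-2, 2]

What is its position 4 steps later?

[-2, -2]

The first coordinate travels 5 per step and bounces off the walls at -8 and 8.
  step 7: -2 → 3
  step 8: 3 → 8
  step 9: 8 → 3
  step 10: 3 → -2
The second coordinate changes by -1 each step: at step 10 it is -2.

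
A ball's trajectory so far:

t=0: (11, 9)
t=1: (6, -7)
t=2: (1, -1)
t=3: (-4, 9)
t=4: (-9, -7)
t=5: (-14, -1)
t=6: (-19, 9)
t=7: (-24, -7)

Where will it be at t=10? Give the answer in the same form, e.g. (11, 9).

The first coordinate changes by -5 each step, so at step 10 it is 11 + 10·(-5) = -39.
The second coordinate repeats the cycle [9, -7, -1] with period 3; step 10 mod 3 = 1, giving -7.

(-39, -7)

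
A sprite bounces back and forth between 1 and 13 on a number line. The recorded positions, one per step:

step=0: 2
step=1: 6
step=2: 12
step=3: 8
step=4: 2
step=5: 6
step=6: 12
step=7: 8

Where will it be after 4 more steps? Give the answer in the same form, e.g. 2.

The value travels 6 per step and bounces off the walls at 1 and 13.
  step 8: 8 → 2
  step 9: 2 → 6
  step 10: 6 → 12
  step 11: 12 → 8

8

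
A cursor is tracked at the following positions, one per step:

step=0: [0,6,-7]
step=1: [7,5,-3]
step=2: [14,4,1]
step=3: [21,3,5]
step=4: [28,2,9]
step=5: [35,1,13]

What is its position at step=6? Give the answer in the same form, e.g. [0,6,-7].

Constant displacement of [+7,-1,+4] per step.
step 6: [35,1,13] + [+7,-1,+4] → [42,0,17]

[42,0,17]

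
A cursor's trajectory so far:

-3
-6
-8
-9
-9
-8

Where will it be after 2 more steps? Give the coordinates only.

-3

First differences are -3, -2, -1, +0, +1; their common second difference is +1 (constant acceleration).
step 6: -8 + 2 → -6
step 7: -6 + 3 → -3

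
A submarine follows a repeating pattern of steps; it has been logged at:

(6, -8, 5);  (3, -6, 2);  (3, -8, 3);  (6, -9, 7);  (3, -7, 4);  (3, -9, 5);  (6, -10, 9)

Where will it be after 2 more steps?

(3, -10, 7)

Differencing gives (-3, +2, -3), (+0, -2, +1), (+3, -1, +4), (-3, +2, -3), (+0, -2, +1), (+3, -1, +4). This is the pattern (-3, +2, -3), (+0, -2, +1), (+3, -1, +4) repeated.
step 7: apply (-3, +2, -3) → (3, -8, 6)
step 8: apply (+0, -2, +1) → (3, -10, 7)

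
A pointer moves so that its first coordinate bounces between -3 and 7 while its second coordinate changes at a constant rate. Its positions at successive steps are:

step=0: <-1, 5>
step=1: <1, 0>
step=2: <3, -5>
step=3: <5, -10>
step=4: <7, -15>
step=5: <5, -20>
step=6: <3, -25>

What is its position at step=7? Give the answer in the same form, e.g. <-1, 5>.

The first coordinate reflects between -3 and 7, moving 2 per step.
  step 7: 3 → 1
The second coordinate changes by -5 each step: at step 7 it is -30.

<1, -30>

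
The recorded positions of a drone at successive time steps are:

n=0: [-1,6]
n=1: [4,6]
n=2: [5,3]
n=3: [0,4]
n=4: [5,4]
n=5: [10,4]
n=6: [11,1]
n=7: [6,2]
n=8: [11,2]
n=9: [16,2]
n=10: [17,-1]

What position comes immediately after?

Differencing gives [+5,+0], [+1,-3], [-5,+1], [+5,+0], [+5,+0], [+1,-3], [-5,+1], [+5,+0], [+5,+0], [+1,-3]. This is the pattern [+5,+0], [+1,-3], [-5,+1], [+5,+0] repeated.
step 11: apply [-5,+1] → [12,0]

[12,0]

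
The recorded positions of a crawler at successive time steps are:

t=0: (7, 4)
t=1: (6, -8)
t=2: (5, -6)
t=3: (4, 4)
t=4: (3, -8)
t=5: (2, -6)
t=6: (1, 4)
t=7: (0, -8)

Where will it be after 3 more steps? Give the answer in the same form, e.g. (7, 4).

First: linear, -1 per step → -3 at step 10.
Second: cycles through 4, -8, -6 every 3 steps. Step 10 lands at position 1 of the cycle → -8.

(-3, -8)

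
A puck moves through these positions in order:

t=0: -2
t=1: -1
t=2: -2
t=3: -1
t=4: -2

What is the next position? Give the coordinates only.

Step-to-step displacements: +1, -1, +1, -1; each is -1× the previous.
step 5: -2 + 1 → -1

-1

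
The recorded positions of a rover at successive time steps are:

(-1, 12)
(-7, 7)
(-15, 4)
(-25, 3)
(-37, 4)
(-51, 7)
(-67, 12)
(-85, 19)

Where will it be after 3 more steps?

First differences are (-6, -5), (-8, -3), (-10, -1), (-12, +1), (-14, +3), (-16, +5), (-18, +7); their common second difference is (-2, +2) (constant acceleration).
step 8: (-85, 19) + (-20, +9) → (-105, 28)
step 9: (-105, 28) + (-22, +11) → (-127, 39)
step 10: (-127, 39) + (-24, +13) → (-151, 52)

(-151, 52)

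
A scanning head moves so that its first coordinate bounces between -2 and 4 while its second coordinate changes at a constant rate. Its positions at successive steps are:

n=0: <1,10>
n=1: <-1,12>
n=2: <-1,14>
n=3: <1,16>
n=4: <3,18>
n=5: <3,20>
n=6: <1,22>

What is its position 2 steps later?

<-1,26>

The first coordinate travels 2 per step and bounces off the walls at -2 and 4.
  step 7: 1 → -1
  step 8: -1 → -1
The second coordinate changes by +2 each step: at step 8 it is 26.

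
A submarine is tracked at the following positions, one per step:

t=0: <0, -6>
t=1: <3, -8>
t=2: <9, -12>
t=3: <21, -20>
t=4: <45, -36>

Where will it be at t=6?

<189, -132>

Consecutive displacements <+3, -2>, <+6, -4>, <+12, -8>, <+24, -16> scale by a factor of 2 each step.
step 5: <45, -36> + <+48, -32> → <93, -68>
step 6: <93, -68> + <+96, -64> → <189, -132>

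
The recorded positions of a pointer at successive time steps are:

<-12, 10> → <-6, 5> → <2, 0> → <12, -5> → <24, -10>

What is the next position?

<38, -15>

Taking differences between consecutive positions: <+6, -5>, <+8, -5>, <+10, -5>, <+12, -5>. These grow by <+2, +0> each step.
step 5: <24, -10> + <+14, -5> → <38, -15>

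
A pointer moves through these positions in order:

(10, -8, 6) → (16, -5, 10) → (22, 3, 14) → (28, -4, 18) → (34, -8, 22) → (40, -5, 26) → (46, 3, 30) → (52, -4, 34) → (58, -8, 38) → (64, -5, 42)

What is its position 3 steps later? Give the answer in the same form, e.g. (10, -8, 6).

(82, -8, 54)

The first coordinate changes by +6 each step, so at step 12 it is 10 + 12·(6) = 82.
The second coordinate repeats the cycle [-8, -5, 3, -4] with period 4; step 12 mod 4 = 0, giving -8.
The third coordinate changes by +4 each step, so at step 12 it is 6 + 12·(4) = 54.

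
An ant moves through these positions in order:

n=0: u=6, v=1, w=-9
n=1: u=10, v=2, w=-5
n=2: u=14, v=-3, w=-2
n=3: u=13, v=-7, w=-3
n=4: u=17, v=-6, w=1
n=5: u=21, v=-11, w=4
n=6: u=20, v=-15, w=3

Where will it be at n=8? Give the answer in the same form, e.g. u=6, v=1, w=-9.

Step-to-step displacements: (+4,+1,+4), (+4,-5,+3), (-1,-4,-1), (+4,+1,+4), (+4,-5,+3), (-1,-4,-1) — a repeating cycle of length 3.
step 7: apply (+4,+1,+4) → u=24, v=-14, w=7
step 8: apply (+4,-5,+3) → u=28, v=-19, w=10

u=28, v=-19, w=10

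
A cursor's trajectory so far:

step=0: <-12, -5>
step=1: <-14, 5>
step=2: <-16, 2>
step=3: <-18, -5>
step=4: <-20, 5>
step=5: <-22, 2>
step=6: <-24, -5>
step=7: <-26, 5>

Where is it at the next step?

<-28, 2>

First: linear, -2 per step → -28 at step 8.
Second: cycles through -5, 5, 2 every 3 steps. Step 8 lands at position 2 of the cycle → 2.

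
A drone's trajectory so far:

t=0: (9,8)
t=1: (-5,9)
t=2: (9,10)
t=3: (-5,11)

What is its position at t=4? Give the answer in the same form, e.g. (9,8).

(9,12)

First: cycles through 9, -5 every 2 steps. Step 4 lands at position 0 of the cycle → 9.
Second: linear, +1 per step → 12 at step 4.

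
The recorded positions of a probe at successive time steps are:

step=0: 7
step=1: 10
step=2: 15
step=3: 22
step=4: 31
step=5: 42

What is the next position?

First differences are +3, +5, +7, +9, +11; their common second difference is +2 (constant acceleration).
step 6: 42 + 13 → 55

55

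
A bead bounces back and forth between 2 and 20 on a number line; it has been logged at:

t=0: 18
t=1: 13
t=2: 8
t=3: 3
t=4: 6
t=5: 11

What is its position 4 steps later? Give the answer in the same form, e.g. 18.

The value reflects between 2 and 20, moving 5 per step.
  step 6: 11 → 16
  step 7: 16 → 19
  step 8: 19 → 14
  step 9: 14 → 9

9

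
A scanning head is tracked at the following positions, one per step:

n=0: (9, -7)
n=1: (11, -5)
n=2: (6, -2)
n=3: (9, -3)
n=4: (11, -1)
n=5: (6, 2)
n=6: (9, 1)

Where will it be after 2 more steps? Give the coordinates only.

(6, 6)

The moves between consecutive positions are (+2, +2), (-5, +3), (+3, -1), (+2, +2), (-5, +3), (+3, -1); they repeat the 3-cycle [(+2, +2), (-5, +3), (+3, -1)].
step 7: apply (+2, +2) → (11, 3)
step 8: apply (-5, +3) → (6, 6)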